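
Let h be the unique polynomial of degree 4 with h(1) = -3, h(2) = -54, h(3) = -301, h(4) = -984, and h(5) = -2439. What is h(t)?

h(t) = -4t^4 + 2t^2 + 3t - 4

Write h(t) = at^4 + bt^3 + ct^2 + dt + e. Substituting each data point gives a linear system:
  a + b + c + d + e = -3
  16a + 8b + 4c + 2d + e = -54
  81a + 27b + 9c + 3d + e = -301
  256a + 64b + 16c + 4d + e = -984
  625a + 125b + 25c + 5d + e = -2439
Solving the system yields a = -4, b = 0, c = 2, d = 3, e = -4.
So h(t) = -4t^4 + 2t^2 + 3t - 4.
Check: h(5) = -2439. ✓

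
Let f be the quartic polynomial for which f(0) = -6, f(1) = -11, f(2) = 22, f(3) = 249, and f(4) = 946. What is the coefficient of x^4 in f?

5

Write f(x) = ax^4 + bx^3 + cx^2 + dx + e. Substituting each data point gives a linear system:
  e = -6
  a + b + c + d + e = -11
  16a + 8b + 4c + 2d + e = 22
  81a + 27b + 9c + 3d + e = 249
  256a + 64b + 16c + 4d + e = 946
Solving the system yields a = 5, b = -4, c = -4, d = -2, e = -6.
So f(x) = 5x^4 - 4x^3 - 4x^2 - 2x - 6.
The leading coefficient is 5.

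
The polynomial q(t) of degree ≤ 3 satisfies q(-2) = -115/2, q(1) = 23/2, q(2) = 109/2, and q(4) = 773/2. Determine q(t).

q(t) = 6t^3 - t^2 + 4t + 5/2

Using the Lagrange interpolation formula with nodes -2, 1, 2, 4:
  L_0(t) = (t - 1)(t - 2)(t - 4) / -72
  L_1(t) = (t + 2)(t - 2)(t - 4) / 9
  L_2(t) = (t + 2)(t - 1)(t - 4) / -8
  L_3(t) = (t + 2)(t - 1)(t - 2) / 36
Then q(t) = -115/2·L_0(t) + 23/2·L_1(t) + 109/2·L_2(t) + 773/2·L_3(t).
Expanding and collecting terms gives q(t) = 6t^3 - t^2 + 4t + 5/2.
Check: q(1) = 23/2. ✓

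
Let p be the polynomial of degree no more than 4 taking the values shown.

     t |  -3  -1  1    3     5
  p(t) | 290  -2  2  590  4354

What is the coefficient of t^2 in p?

Write p(t) = at^4 + bt^3 + ct^2 + dt + e. Substituting each data point gives a linear system:
  81a - 27b + 9c - 3d + e = 290
  a - b + c - d + e = -2
  a + b + c + d + e = 2
  81a + 27b + 9c + 3d + e = 590
  625a + 125b + 25c + 5d + e = 4354
Solving the system yields a = 6, b = 6, c = -5, d = -4, e = -1.
So p(t) = 6t⁴ + 6t³ - 5t² - 4t - 1.
The coefficient of t^2 is -5.

-5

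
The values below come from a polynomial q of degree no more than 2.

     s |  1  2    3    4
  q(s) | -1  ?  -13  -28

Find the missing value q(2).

On equispaced nodes a degree-2 polynomial has vanishing third forward difference, so
  - q(1) + 3·q(2) - 3·q(3) + q(4) = 0.
Substituting the known values and solving for q(2):
  3·q(2) = -12
  q(2) = -4.

-4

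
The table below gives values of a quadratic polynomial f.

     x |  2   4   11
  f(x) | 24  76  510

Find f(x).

f(x) = 4x^2 + 2x + 4

Write f(x) = ax^2 + bx + c. Substituting each data point gives a linear system:
  4a + 2b + c = 24
  16a + 4b + c = 76
  121a + 11b + c = 510
Solving the system yields a = 4, b = 2, c = 4.
So f(x) = 4x^2 + 2x + 4.
Check: f(11) = 510. ✓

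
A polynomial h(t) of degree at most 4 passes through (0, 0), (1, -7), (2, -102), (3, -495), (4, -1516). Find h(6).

Write h(t) = at^4 + bt^3 + ct^2 + dt + e. Substituting each data point gives a linear system:
  e = 0
  a + b + c + d + e = -7
  16a + 8b + 4c + 2d + e = -102
  81a + 27b + 9c + 3d + e = -495
  256a + 64b + 16c + 4d + e = -1516
Solving the system yields a = -5, b = -5, c = 6, d = -3, e = 0.
So h(t) = -5t⁴ - 5t³ + 6t² - 3t.
Then h(6) = -7362.

-7362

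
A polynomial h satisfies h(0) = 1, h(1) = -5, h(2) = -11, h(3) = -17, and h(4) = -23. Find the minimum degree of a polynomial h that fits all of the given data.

Forward differences of the values at s = 0, 1, 2, 3, 4:
  h  : 1  -5  -11  -17  -23
  Δ  : -6  -6  -6  -6
  Δ^2: 0  0  0
  Δ^3: 0  0
  Δ^4: 0
The first differences are constant (-6) and nonzero, while all higher differences vanish, so the minimal degree is 1.

1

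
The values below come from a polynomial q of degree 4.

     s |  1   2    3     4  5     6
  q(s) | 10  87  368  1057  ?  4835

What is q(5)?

2430

The 5 known points determine the degree-4 polynomial uniquely.
Write q(s) = as^4 + bs^3 + cs^2 + ds + e. Substituting each data point gives a linear system:
  a + b + c + d + e = 10
  16a + 8b + 4c + 2d + e = 87
  81a + 27b + 9c + 3d + e = 368
  256a + 64b + 16c + 4d + e = 1057
  1296a + 216b + 36c + 6d + e = 4835
Solving the system yields a = 3, b = 4, c = 3, d = -5, e = 5.
So q(s) = 3s^4 + 4s^3 + 3s^2 - 5s + 5.
Then q(5) = 2430.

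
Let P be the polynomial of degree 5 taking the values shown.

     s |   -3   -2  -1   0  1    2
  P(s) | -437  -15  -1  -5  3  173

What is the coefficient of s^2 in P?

1

Write P(s) = as^5 + bs^4 + cs^3 + ds^2 + es + k. Substituting each data point gives a linear system:
  -243a + 81b - 27c + 9d - 3e + k = -437
  -32a + 16b - 8c + 4d - 2e + k = -15
  -a + b - c + d - e + k = -1
  k = -5
  a + b + c + d + e + k = 3
  32a + 16b + 8c + 4d + 2e + k = 173
Solving the system yields a = 4, b = 5, c = -5, d = 1, e = 3, k = -5.
So P(s) = 4s^5 + 5s^4 - 5s^3 + s^2 + 3s - 5.
The coefficient of s^2 is 1.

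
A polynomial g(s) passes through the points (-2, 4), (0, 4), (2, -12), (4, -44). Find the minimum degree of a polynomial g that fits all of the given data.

Forward differences of the values at s = -2, 0, 2, 4:
  g  : 4  4  -12  -44
  Δ  : 0  -16  -32
  Δ^2: -16  -16
  Δ^3: 0
The second differences are constant (-16) and nonzero, while all higher differences vanish, so the minimal degree is 2.

2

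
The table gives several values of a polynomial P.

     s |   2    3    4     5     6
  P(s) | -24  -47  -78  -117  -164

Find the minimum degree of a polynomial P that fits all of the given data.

Forward differences of the values at s = 2, 3, 4, 5, 6:
  P  : -24  -47  -78  -117  -164
  Δ  : -23  -31  -39  -47
  Δ^2: -8  -8  -8
  Δ^3: 0  0
  Δ^4: 0
The second differences are constant (-8) and nonzero, while all higher differences vanish, so the minimal degree is 2.

2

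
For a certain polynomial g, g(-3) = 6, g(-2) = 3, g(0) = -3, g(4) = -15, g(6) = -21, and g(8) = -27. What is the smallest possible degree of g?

1

Divided differences on the nodes -3, -2, 0, 4, 6, 8:
  order 0: 6  3  -3  -15  -21  -27
  order 1: -3  -3  -3  -3  -3
  order 2: 0  0  0  0
  order 3: 0  0  0
  order 4: 0  0
  order 5: 0
The order-1 divided differences are all -3 (nonzero) and every higher order vanishes, so the data lies on a polynomial of degree exactly 1.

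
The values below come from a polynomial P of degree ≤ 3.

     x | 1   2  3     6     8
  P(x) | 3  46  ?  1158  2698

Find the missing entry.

153

The 4 known points determine the degree-3 polynomial uniquely.
Write P(x) = ax^3 + bx^2 + cx + d. Substituting each data point gives a linear system:
  a + b + c + d = 3
  8a + 4b + 2c + d = 46
  216a + 36b + 6c + d = 1158
  512a + 64b + 8c + d = 2698
Solving the system yields a = 5, b = 2, c = 2, d = -6.
So P(x) = 5x^3 + 2x^2 + 2x - 6.
Then P(3) = 153.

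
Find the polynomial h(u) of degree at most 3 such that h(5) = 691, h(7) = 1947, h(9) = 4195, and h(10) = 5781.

h(u) = 6u^3 - 2u^2 - 2u + 1

Write h(u) = au^3 + bu^2 + cu + d. Substituting each data point gives a linear system:
  125a + 25b + 5c + d = 691
  343a + 49b + 7c + d = 1947
  729a + 81b + 9c + d = 4195
  1000a + 100b + 10c + d = 5781
Solving the system yields a = 6, b = -2, c = -2, d = 1.
So h(u) = 6u³ - 2u² - 2u + 1.
Check: h(9) = 4195. ✓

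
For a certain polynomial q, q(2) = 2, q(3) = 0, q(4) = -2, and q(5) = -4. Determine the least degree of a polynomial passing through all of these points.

1

Forward differences of the values at t = 2, 3, 4, 5:
  q  : 2  0  -2  -4
  Δ  : -2  -2  -2
  Δ^2: 0  0
  Δ^3: 0
The first differences are constant (-2) and nonzero, while all higher differences vanish, so the minimal degree is 1.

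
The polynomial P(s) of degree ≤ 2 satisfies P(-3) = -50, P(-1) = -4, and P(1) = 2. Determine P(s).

Write P(s) = as^2 + bs + c. Substituting each data point gives a linear system:
  9a - 3b + c = -50
  a - b + c = -4
  a + b + c = 2
Solving the system yields a = -5, b = 3, c = 4.
So P(s) = -5s² + 3s + 4.
Check: P(-1) = -4. ✓

P(s) = -5s^2 + 3s + 4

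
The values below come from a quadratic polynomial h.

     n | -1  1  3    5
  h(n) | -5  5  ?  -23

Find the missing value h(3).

On equispaced nodes a degree-2 polynomial has vanishing third forward difference, so
  - h(-1) + 3·h(1) - 3·h(3) + h(5) = 0.
Substituting the known values and solving for h(3):
  -3·h(3) = 3
  h(3) = -1.

-1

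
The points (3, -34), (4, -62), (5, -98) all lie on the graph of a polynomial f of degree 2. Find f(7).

Write f(s) = as^2 + bs + c. Substituting each data point gives a linear system:
  9a + 3b + c = -34
  16a + 4b + c = -62
  25a + 5b + c = -98
Solving the system yields a = -4, b = 0, c = 2.
So f(s) = -4s^2 + 2.
Then f(7) = -194.

-194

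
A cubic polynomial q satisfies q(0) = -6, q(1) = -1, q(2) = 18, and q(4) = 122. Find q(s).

Using the Lagrange interpolation formula with nodes 0, 1, 2, 4:
  L_0(s) = (s - 1)(s - 2)(s - 4) / -8
  L_1(s) = s(s - 2)(s - 4) / 3
  L_2(s) = s(s - 1)(s - 4) / -4
  L_3(s) = s(s - 1)(s - 2) / 24
Then q(s) = -6·L_0(s) - 1·L_1(s) + 18·L_2(s) + 122·L_3(s).
Expanding and collecting terms gives q(s) = s³ + 4s² - 6.
Check: q(0) = -6. ✓

q(s) = s^3 + 4s^2 - 6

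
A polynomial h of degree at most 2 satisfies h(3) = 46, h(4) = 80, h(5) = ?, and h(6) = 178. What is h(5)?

The 3 known points determine the degree-2 polynomial uniquely.
Write h(x) = ax^2 + bx + c. Substituting each data point gives a linear system:
  9a + 3b + c = 46
  16a + 4b + c = 80
  36a + 6b + c = 178
Solving the system yields a = 5, b = -1, c = 4.
So h(x) = 5x^2 - x + 4.
Then h(5) = 124.

124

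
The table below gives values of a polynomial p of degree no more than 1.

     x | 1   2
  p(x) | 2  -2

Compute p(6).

Using the Lagrange interpolation formula with nodes 1, 2:
  L_0(x) = (x - 2) / -1
  L_1(x) = (x - 1) / 1
Then p(x) = 2·L_0(x) - 2·L_1(x).
Expanding and collecting terms gives p(x) = -4x + 6.
Evaluating at x = 6: p(6) = -18.

-18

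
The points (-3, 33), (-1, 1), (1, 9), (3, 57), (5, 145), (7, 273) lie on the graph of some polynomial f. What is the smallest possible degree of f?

Forward differences of the values at u = -3, -1, 1, 3, 5, 7:
  f  : 33  1  9  57  145  273
  Δ  : -32  8  48  88  128
  Δ^2: 40  40  40  40
  Δ^3: 0  0  0
  Δ^4: 0  0
  Δ^5: 0
The second differences are constant (40) and nonzero, while all higher differences vanish, so the minimal degree is 2.

2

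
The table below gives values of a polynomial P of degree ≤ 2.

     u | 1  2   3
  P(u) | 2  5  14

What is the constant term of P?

Write P(u) = au^2 + bu + c. Substituting each data point gives a linear system:
  a + b + c = 2
  4a + 2b + c = 5
  9a + 3b + c = 14
Solving the system yields a = 3, b = -6, c = 5.
So P(u) = 3u^2 - 6u + 5.
The constant term is 5.

5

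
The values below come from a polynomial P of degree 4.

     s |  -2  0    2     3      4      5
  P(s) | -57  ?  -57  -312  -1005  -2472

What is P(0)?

The 5 known points determine the degree-4 polynomial uniquely.
Write P(s) = as^4 + bs^3 + cs^2 + ds + e. Substituting each data point gives a linear system:
  16a - 8b + 4c - 2d + e = -57
  16a + 8b + 4c + 2d + e = -57
  81a + 27b + 9c + 3d + e = -312
  256a + 64b + 16c + 4d + e = -1005
  625a + 125b + 25c + 5d + e = -2472
Solving the system yields a = -4, b = 0, c = 1, d = 0, e = 3.
So P(s) = -4s^4 + s^2 + 3.
Then P(0) = 3.

3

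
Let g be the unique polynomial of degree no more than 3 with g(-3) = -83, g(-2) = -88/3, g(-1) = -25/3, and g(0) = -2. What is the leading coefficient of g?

3

Write g(n) = an^3 + bn^2 + cn + d. Substituting each data point gives a linear system:
  -27a + 9b - 3c + d = -83
  -8a + 4b - 2c + d = -88/3
  -a + b - c + d = -25/3
  d = -2
Solving the system yields a = 3, b = 5/3, c = 5, d = -2.
So g(n) = 3n³ + (5/3)n² + 5n - 2.
The leading coefficient is 3.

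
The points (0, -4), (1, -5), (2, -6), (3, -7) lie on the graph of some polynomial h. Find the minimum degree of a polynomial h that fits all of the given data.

Forward differences of the values at n = 0, 1, 2, 3:
  h  : -4  -5  -6  -7
  Δ  : -1  -1  -1
  Δ^2: 0  0
  Δ^3: 0
The first differences are constant (-1) and nonzero, while all higher differences vanish, so the minimal degree is 1.

1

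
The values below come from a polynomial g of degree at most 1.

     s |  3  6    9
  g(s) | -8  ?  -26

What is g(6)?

The 2 known points determine the degree-1 polynomial uniquely.
Write g(s) = as + b. Substituting each data point gives a linear system:
  3a + b = -8
  9a + b = -26
Solving the system yields a = -3, b = 1.
So g(s) = -3s + 1.
Then g(6) = -17.

-17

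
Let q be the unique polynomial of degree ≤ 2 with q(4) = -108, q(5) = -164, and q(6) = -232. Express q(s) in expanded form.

q(s) = -6s^2 - 2s - 4

Using the Lagrange interpolation formula with nodes 4, 5, 6:
  L_0(s) = (s - 5)(s - 6) / 2
  L_1(s) = (s - 4)(s - 6) / -1
  L_2(s) = (s - 4)(s - 5) / 2
Then q(s) = -108·L_0(s) - 164·L_1(s) - 232·L_2(s).
Expanding and collecting terms gives q(s) = -6s^2 - 2s - 4.
Check: q(4) = -108. ✓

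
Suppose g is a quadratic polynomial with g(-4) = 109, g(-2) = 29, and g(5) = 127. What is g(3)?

Write g(x) = ax^2 + bx + c. Substituting each data point gives a linear system:
  16a - 4b + c = 109
  4a - 2b + c = 29
  25a + 5b + c = 127
Solving the system yields a = 6, b = -4, c = -3.
So g(x) = 6x^2 - 4x - 3.
Then g(3) = 39.

39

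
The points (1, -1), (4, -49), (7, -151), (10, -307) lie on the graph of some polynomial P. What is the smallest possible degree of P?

Forward differences of the values at t = 1, 4, 7, 10:
  P  : -1  -49  -151  -307
  Δ  : -48  -102  -156
  Δ^2: -54  -54
  Δ^3: 0
The second differences are constant (-54) and nonzero, while all higher differences vanish, so the minimal degree is 2.

2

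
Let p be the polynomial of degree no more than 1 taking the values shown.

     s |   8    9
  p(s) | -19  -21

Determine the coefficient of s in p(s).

Write p(s) = as + b. Substituting each data point gives a linear system:
  8a + b = -19
  9a + b = -21
Solving the system yields a = -2, b = -3.
So p(s) = -2s - 3.
The leading coefficient is -2.

-2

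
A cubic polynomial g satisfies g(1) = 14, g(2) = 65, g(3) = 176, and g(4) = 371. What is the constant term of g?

Write g(t) = at^3 + bt^2 + ct + d. Substituting each data point gives a linear system:
  a + b + c + d = 14
  8a + 4b + 2c + d = 65
  27a + 9b + 3c + d = 176
  64a + 16b + 4c + d = 371
Solving the system yields a = 4, b = 6, c = 5, d = -1.
So g(t) = 4t³ + 6t² + 5t - 1.
The constant term is -1.

-1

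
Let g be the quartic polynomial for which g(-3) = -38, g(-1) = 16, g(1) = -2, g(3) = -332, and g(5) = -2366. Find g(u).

Write g(u) = au^4 + bu^3 + cu^2 + du + e. Substituting each data point gives a linear system:
  81a - 27b + 9c - 3d + e = -38
  a - b + c - d + e = 16
  a + b + c + d + e = -2
  81a + 27b + 9c + 3d + e = -332
  625a + 125b + 25c + 5d + e = -2366
Solving the system yields a = -3, b = -5, c = 6, d = -4, e = 4.
So g(u) = -3u⁴ - 5u³ + 6u² - 4u + 4.
Check: g(3) = -332. ✓

g(u) = -3u^4 - 5u^3 + 6u^2 - 4u + 4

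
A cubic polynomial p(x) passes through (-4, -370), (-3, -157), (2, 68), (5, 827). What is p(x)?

p(x) = 6x^3 + 2x^2 + 5x + 2

Write p(x) = ax^3 + bx^2 + cx + d. Substituting each data point gives a linear system:
  -64a + 16b - 4c + d = -370
  -27a + 9b - 3c + d = -157
  8a + 4b + 2c + d = 68
  125a + 25b + 5c + d = 827
Solving the system yields a = 6, b = 2, c = 5, d = 2.
So p(x) = 6x^3 + 2x^2 + 5x + 2.
Check: p(5) = 827. ✓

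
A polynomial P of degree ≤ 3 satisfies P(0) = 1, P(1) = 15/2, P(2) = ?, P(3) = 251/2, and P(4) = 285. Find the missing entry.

41

The 4 known points determine the degree-3 polynomial uniquely.
Write P(n) = an^3 + bn^2 + cn + d. Substituting each data point gives a linear system:
  d = 1
  a + b + c + d = 15/2
  27a + 9b + 3c + d = 251/2
  64a + 16b + 4c + d = 285
Solving the system yields a = 4, b = 3/2, c = 1, d = 1.
So P(n) = 4n^3 + (3/2)n^2 + n + 1.
Then P(2) = 41.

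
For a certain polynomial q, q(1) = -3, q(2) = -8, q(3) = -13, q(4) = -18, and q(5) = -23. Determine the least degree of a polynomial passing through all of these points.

Forward differences of the values at n = 1, 2, 3, 4, 5:
  q  : -3  -8  -13  -18  -23
  Δ  : -5  -5  -5  -5
  Δ^2: 0  0  0
  Δ^3: 0  0
  Δ^4: 0
The first differences are constant (-5) and nonzero, while all higher differences vanish, so the minimal degree is 1.

1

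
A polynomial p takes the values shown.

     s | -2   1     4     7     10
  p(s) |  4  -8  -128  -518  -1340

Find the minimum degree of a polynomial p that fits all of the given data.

3

Forward differences of the values at s = -2, 1, 4, 7, 10:
  p  : 4  -8  -128  -518  -1340
  Δ  : -12  -120  -390  -822
  Δ^2: -108  -270  -432
  Δ^3: -162  -162
  Δ^4: 0
The third differences are constant (-162) and nonzero, while all higher differences vanish, so the minimal degree is 3.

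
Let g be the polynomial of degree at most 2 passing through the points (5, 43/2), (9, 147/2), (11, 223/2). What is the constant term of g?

3/2

Write g(n) = an^2 + bn + c. Substituting each data point gives a linear system:
  25a + 5b + c = 43/2
  81a + 9b + c = 147/2
  121a + 11b + c = 223/2
Solving the system yields a = 1, b = -1, c = 3/2.
So g(n) = n² - n + 3/2.
The constant term is 3/2.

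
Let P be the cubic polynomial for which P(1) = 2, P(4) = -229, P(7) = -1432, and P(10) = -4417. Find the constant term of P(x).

Write P(x) = ax^3 + bx^2 + cx + d. Substituting each data point gives a linear system:
  a + b + c + d = 2
  64a + 16b + 4c + d = -229
  343a + 49b + 7c + d = -1432
  1000a + 100b + 10c + d = -4417
Solving the system yields a = -5, b = 6, c = -2, d = 3.
So P(x) = -5x^3 + 6x^2 - 2x + 3.
The constant term is 3.

3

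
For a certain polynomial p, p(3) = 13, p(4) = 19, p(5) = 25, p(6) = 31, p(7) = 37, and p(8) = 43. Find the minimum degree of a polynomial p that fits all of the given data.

Forward differences of the values at s = 3, 4, 5, 6, 7, 8:
  p  : 13  19  25  31  37  43
  Δ  : 6  6  6  6  6
  Δ^2: 0  0  0  0
  Δ^3: 0  0  0
  Δ^4: 0  0
  Δ^5: 0
The first differences are constant (6) and nonzero, while all higher differences vanish, so the minimal degree is 1.

1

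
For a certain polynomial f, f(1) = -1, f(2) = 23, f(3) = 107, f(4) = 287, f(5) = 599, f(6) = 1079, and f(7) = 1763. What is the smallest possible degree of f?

3

Forward differences of the values at s = 1, 2, 3, 4, 5, 6, 7:
  f  : -1  23  107  287  599  1079  1763
  Δ  : 24  84  180  312  480  684
  Δ^2: 60  96  132  168  204
  Δ^3: 36  36  36  36
  Δ^4: 0  0  0
  Δ^5: 0  0
  Δ^6: 0
The third differences are constant (36) and nonzero, while all higher differences vanish, so the minimal degree is 3.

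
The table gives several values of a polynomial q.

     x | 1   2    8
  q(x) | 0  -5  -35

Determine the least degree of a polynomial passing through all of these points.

1

Divided differences on the nodes 1, 2, 8:
  order 0: 0  -5  -35
  order 1: -5  -5
  order 2: 0
The order-1 divided differences are all -5 (nonzero) and every higher order vanishes, so the data lies on a polynomial of degree exactly 1.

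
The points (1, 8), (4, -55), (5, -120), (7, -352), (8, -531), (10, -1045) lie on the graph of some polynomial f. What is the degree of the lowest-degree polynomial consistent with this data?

3

Divided differences on the nodes 1, 4, 5, 7, 8, 10:
  order 0: 8  -55  -120  -352  -531  -1045
  order 1: -21  -65  -116  -179  -257
  order 2: -11  -17  -21  -26
  order 3: -1  -1  -1
  order 4: 0  0
  order 5: 0
The order-3 divided differences are all -1 (nonzero) and every higher order vanishes, so the data lies on a polynomial of degree exactly 3.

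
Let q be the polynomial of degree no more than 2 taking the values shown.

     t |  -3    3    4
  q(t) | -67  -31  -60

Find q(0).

-4

Write q(t) = at^2 + bt + c. Substituting each data point gives a linear system:
  9a - 3b + c = -67
  9a + 3b + c = -31
  16a + 4b + c = -60
Solving the system yields a = -5, b = 6, c = -4.
So q(t) = -5t^2 + 6t - 4.
Then q(0) = -4.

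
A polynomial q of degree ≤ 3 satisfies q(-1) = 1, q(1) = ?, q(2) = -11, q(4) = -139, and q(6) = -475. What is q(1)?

5

The 4 known points determine the degree-3 polynomial uniquely.
Write q(u) = au^3 + bu^2 + cu + d. Substituting each data point gives a linear system:
  -a + b - c + d = 1
  8a + 4b + 2c + d = -11
  64a + 16b + 4c + d = -139
  216a + 36b + 6c + d = -475
Solving the system yields a = -2, b = -2, c = 4, d = 5.
So q(u) = -2u^3 - 2u^2 + 4u + 5.
Then q(1) = 5.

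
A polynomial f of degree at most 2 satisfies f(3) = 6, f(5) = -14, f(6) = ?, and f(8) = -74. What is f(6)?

The 3 known points determine the degree-2 polynomial uniquely.
Write f(t) = at^2 + bt + c. Substituting each data point gives a linear system:
  9a + 3b + c = 6
  25a + 5b + c = -14
  64a + 8b + c = -74
Solving the system yields a = -2, b = 6, c = 6.
So f(t) = -2t^2 + 6t + 6.
Then f(6) = -30.

-30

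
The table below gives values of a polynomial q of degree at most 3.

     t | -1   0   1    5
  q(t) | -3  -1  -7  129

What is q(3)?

5

Write q(t) = at^3 + bt^2 + ct + d. Substituting each data point gives a linear system:
  -a + b - c + d = -3
  d = -1
  a + b + c + d = -7
  125a + 25b + 5c + d = 129
Solving the system yields a = 2, b = -4, c = -4, d = -1.
So q(t) = 2t^3 - 4t^2 - 4t - 1.
Then q(3) = 5.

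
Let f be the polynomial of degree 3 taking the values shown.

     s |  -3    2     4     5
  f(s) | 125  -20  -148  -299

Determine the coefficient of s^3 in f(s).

-3

Write f(s) = as^3 + bs^2 + cs + d. Substituting each data point gives a linear system:
  -27a + 9b - 3c + d = 125
  8a + 4b + 2c + d = -20
  64a + 16b + 4c + d = -148
  125a + 25b + 5c + d = -299
Solving the system yields a = -3, b = 4, c = -4, d = -4.
So f(s) = -3s^3 + 4s^2 - 4s - 4.
The leading coefficient is -3.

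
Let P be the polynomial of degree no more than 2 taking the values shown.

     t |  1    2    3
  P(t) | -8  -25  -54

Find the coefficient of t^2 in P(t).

Write P(t) = at^2 + bt + c. Substituting each data point gives a linear system:
  a + b + c = -8
  4a + 2b + c = -25
  9a + 3b + c = -54
Solving the system yields a = -6, b = 1, c = -3.
So P(t) = -6t^2 + t - 3.
The leading coefficient is -6.

-6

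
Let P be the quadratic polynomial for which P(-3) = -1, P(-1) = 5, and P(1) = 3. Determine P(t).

P(t) = -t^2 - t + 5

Write P(t) = at^2 + bt + c. Substituting each data point gives a linear system:
  9a - 3b + c = -1
  a - b + c = 5
  a + b + c = 3
Solving the system yields a = -1, b = -1, c = 5.
So P(t) = -t^2 - t + 5.
Check: P(-1) = 5. ✓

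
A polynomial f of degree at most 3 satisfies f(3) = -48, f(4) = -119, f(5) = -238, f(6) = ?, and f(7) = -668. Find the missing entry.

The 4 known points determine the degree-3 polynomial uniquely.
Write f(x) = ax^3 + bx^2 + cx + d. Substituting each data point gives a linear system:
  27a + 9b + 3c + d = -48
  64a + 16b + 4c + d = -119
  125a + 25b + 5c + d = -238
  343a + 49b + 7c + d = -668
Solving the system yields a = -2, b = 0, c = 3, d = -3.
So f(x) = -2x³ + 3x - 3.
Then f(6) = -417.

-417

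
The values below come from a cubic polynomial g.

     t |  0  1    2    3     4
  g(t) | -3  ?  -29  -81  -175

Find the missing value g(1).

-7

On equispaced nodes a degree-3 polynomial has vanishing fourth forward difference, so
  g(0) - 4·g(1) + 6·g(2) - 4·g(3) + g(4) = 0.
Substituting the known values and solving for g(1):
  -4·g(1) = 28
  g(1) = -7.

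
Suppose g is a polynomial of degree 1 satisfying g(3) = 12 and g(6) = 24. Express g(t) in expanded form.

g(t) = 4t

Using the Lagrange interpolation formula with nodes 3, 6:
  L_0(t) = (t - 6) / -3
  L_1(t) = (t - 3) / 3
Then g(t) = 12·L_0(t) + 24·L_1(t).
Expanding and collecting terms gives g(t) = 4t.
Check: g(6) = 24. ✓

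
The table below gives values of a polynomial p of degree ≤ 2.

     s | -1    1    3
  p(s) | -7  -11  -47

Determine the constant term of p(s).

-5

Write p(s) = as^2 + bs + c. Substituting each data point gives a linear system:
  a - b + c = -7
  a + b + c = -11
  9a + 3b + c = -47
Solving the system yields a = -4, b = -2, c = -5.
So p(s) = -4s² - 2s - 5.
The constant term is -5.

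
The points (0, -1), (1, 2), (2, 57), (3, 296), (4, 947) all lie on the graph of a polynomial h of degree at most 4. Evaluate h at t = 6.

Write h(t) = at^4 + bt^3 + ct^2 + dt + e. Substituting each data point gives a linear system:
  e = -1
  a + b + c + d + e = 2
  16a + 8b + 4c + 2d + e = 57
  81a + 27b + 9c + 3d + e = 296
  256a + 64b + 16c + 4d + e = 947
Solving the system yields a = 4, b = -2, c = 4, d = -3, e = -1.
So h(t) = 4t⁴ - 2t³ + 4t² - 3t - 1.
Then h(6) = 4877.

4877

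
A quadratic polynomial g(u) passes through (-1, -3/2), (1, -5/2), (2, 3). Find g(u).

g(u) = 2u^2 - (1/2)u - 4

Write g(u) = au^2 + bu + c. Substituting each data point gives a linear system:
  a - b + c = -3/2
  a + b + c = -5/2
  4a + 2b + c = 3
Solving the system yields a = 2, b = -1/2, c = -4.
So g(u) = 2u² - (1/2)u - 4.
Check: g(2) = 3. ✓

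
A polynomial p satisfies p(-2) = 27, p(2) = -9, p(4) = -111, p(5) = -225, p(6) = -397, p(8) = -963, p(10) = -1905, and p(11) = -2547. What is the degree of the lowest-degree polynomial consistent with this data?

Divided differences on the nodes -2, 2, 4, 5, 6, 8, 10, 11:
  order 0: 27  -9  -111  -225  -397  -963  -1905  -2547
  order 1: -9  -51  -114  -172  -283  -471  -642
  order 2: -7  -21  -29  -37  -47  -57
  order 3: -2  -2  -2  -2  -2
  order 4: 0  0  0  0
  order 5: 0  0  0
  order 6: 0  0
  order 7: 0
The order-3 divided differences are all -2 (nonzero) and every higher order vanishes, so the data lies on a polynomial of degree exactly 3.

3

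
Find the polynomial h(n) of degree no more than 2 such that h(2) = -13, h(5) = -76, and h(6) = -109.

Write h(n) = an^2 + bn + c. Substituting each data point gives a linear system:
  4a + 2b + c = -13
  25a + 5b + c = -76
  36a + 6b + c = -109
Solving the system yields a = -3, b = 0, c = -1.
So h(n) = -3n^2 - 1.
Check: h(2) = -13. ✓

h(n) = -3n^2 - 1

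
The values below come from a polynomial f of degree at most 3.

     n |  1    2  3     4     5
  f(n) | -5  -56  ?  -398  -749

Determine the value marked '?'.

-177

The 4 known points determine the degree-3 polynomial uniquely.
Write f(n) = an^3 + bn^2 + cn + d. Substituting each data point gives a linear system:
  a + b + c + d = -5
  8a + 4b + 2c + d = -56
  64a + 16b + 4c + d = -398
  125a + 25b + 5c + d = -749
Solving the system yields a = -5, b = -5, c = -1, d = 6.
So f(n) = -5n^3 - 5n^2 - n + 6.
Then f(3) = -177.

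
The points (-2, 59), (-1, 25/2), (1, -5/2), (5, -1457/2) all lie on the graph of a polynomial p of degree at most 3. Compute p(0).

Write p(x) = ax^3 + bx^2 + cx + d. Substituting each data point gives a linear system:
  -8a + 4b - 2c + d = 59
  -a + b - c + d = 25/2
  a + b + c + d = -5/2
  125a + 25b + 5c + d = -1457/2
Solving the system yields a = -6, b = 1, c = -3/2, d = 4.
So p(x) = -6x^3 + x^2 - (3/2)x + 4.
Then p(0) = 4.

4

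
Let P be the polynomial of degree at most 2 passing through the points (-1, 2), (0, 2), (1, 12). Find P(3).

Write P(n) = an^2 + bn + c. Substituting each data point gives a linear system:
  a - b + c = 2
  c = 2
  a + b + c = 12
Solving the system yields a = 5, b = 5, c = 2.
So P(n) = 5n^2 + 5n + 2.
Then P(3) = 62.

62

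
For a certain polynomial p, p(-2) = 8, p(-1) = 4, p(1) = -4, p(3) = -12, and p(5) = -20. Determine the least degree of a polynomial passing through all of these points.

1

Divided differences on the nodes -2, -1, 1, 3, 5:
  order 0: 8  4  -4  -12  -20
  order 1: -4  -4  -4  -4
  order 2: 0  0  0
  order 3: 0  0
  order 4: 0
The order-1 divided differences are all -4 (nonzero) and every higher order vanishes, so the data lies on a polynomial of degree exactly 1.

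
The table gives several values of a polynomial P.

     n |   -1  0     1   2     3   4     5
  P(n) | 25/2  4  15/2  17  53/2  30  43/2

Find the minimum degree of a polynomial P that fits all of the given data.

Forward differences of the values at n = -1, 0, 1, 2, 3, 4, 5:
  P  : 25/2  4  15/2  17  53/2  30  43/2
  Δ  : -17/2  7/2  19/2  19/2  7/2  -17/2
  Δ^2: 12  6  0  -6  -12
  Δ^3: -6  -6  -6  -6
  Δ^4: 0  0  0
  Δ^5: 0  0
  Δ^6: 0
The third differences are constant (-6) and nonzero, while all higher differences vanish, so the minimal degree is 3.

3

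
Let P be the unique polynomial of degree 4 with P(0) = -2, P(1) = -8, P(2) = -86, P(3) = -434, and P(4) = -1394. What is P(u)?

Write P(u) = au^4 + bu^3 + cu^2 + du + e. Substituting each data point gives a linear system:
  e = -2
  a + b + c + d + e = -8
  16a + 8b + 4c + 2d + e = -86
  81a + 27b + 9c + 3d + e = -434
  256a + 64b + 16c + 4d + e = -1394
Solving the system yields a = -6, b = 3, c = -3, d = 0, e = -2.
So P(u) = -6u⁴ + 3u³ - 3u² - 2.
Check: P(2) = -86. ✓

P(u) = -6u^4 + 3u^3 - 3u^2 - 2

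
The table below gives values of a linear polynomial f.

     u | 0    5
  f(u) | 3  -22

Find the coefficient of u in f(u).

-5

Write f(u) = au + b. Substituting each data point gives a linear system:
  b = 3
  5a + b = -22
Solving the system yields a = -5, b = 3.
So f(u) = -5u + 3.
The leading coefficient is -5.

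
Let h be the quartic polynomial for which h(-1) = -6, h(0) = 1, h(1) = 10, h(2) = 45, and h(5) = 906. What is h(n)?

Write h(n) = an^4 + bn^3 + cn^2 + dn + e. Substituting each data point gives a linear system:
  a - b + c - d + e = -6
  e = 1
  a + b + c + d + e = 10
  16a + 8b + 4c + 2d + e = 45
  625a + 125b + 25c + 5d + e = 906
Solving the system yields a = 1, b = 2, c = 0, d = 6, e = 1.
So h(n) = n^4 + 2n^3 + 6n + 1.
Check: h(-1) = -6. ✓

h(n) = n^4 + 2n^3 + 6n + 1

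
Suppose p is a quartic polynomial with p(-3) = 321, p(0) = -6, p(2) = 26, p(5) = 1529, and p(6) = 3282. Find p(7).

6231

Write p(n) = an^4 + bn^3 + cn^2 + dn + e. Substituting each data point gives a linear system:
  81a - 27b + 9c - 3d + e = 321
  e = -6
  16a + 8b + 4c + 2d + e = 26
  625a + 125b + 25c + 5d + e = 1529
  1296a + 216b + 36c + 6d + e = 3282
Solving the system yields a = 3, b = -3, c = 1, d = 2, e = -6.
So p(n) = 3n^4 - 3n^3 + n^2 + 2n - 6.
Then p(7) = 6231.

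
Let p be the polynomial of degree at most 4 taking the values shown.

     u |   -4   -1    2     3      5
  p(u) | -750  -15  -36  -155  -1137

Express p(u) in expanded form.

Using the Lagrange interpolation formula with nodes -4, -1, 2, 3, 5:
  L_0(u) = (u + 1)(u - 2)(u - 3)(u - 5) / 1134
  L_1(u) = (u + 4)(u - 2)(u - 3)(u - 5) / -216
  L_2(u) = (u + 4)(u + 1)(u - 3)(u - 5) / 54
  L_3(u) = (u + 4)(u + 1)(u - 2)(u - 5) / -56
  L_4(u) = (u + 4)(u + 1)(u - 2)(u - 3) / 324
Then p(u) = -750·L_0(u) - 15·L_1(u) - 36·L_2(u) - 155·L_3(u) - 1137·L_4(u).
Expanding and collecting terms gives p(u) = -2u^4 + 2u^3 - 6u^2 + 3u - 2.
Check: p(-4) = -750. ✓

p(u) = -2u^4 + 2u^3 - 6u^2 + 3u - 2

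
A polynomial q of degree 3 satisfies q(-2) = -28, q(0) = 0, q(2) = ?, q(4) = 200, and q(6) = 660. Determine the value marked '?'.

28

On equispaced nodes a degree-3 polynomial has vanishing fourth forward difference, so
  q(-2) - 4·q(0) + 6·q(2) - 4·q(4) + q(6) = 0.
Substituting the known values and solving for q(2):
  6·q(2) = 168
  q(2) = 28.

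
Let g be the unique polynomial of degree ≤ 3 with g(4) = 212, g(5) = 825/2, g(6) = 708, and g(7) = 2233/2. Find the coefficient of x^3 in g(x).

3

Write g(x) = ax^3 + bx^2 + cx + d. Substituting each data point gives a linear system:
  64a + 16b + 4c + d = 212
  125a + 25b + 5c + d = 825/2
  216a + 36b + 6c + d = 708
  343a + 49b + 7c + d = 2233/2
Solving the system yields a = 3, b = 5/2, c = -5, d = 0.
So g(x) = 3x³ + (5/2)x² - 5x.
The leading coefficient is 3.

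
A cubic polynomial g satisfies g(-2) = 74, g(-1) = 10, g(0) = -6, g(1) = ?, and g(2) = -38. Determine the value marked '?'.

-10

On equispaced nodes a degree-3 polynomial has vanishing fourth forward difference, so
  g(-2) - 4·g(-1) + 6·g(0) - 4·g(1) + g(2) = 0.
Substituting the known values and solving for g(1):
  -4·g(1) = 40
  g(1) = -10.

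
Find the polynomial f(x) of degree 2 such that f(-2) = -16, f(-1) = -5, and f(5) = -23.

Write f(x) = ax^2 + bx + c. Substituting each data point gives a linear system:
  4a - 2b + c = -16
  a - b + c = -5
  25a + 5b + c = -23
Solving the system yields a = -2, b = 5, c = 2.
So f(x) = -2x^2 + 5x + 2.
Check: f(-1) = -5. ✓

f(x) = -2x^2 + 5x + 2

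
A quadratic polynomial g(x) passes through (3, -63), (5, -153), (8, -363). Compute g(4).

-103

Using the Lagrange interpolation formula with nodes 3, 5, 8:
  L_0(x) = (x - 5)(x - 8) / 10
  L_1(x) = (x - 3)(x - 8) / -6
  L_2(x) = (x - 3)(x - 5) / 15
Then g(x) = -63·L_0(x) - 153·L_1(x) - 363·L_2(x).
Expanding and collecting terms gives g(x) = -5x^2 - 5x - 3.
Evaluating at x = 4: g(4) = -103.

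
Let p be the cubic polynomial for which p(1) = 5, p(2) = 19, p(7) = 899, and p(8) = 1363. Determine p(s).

p(s) = 3s^3 - 3s^2 + 2s + 3

Write p(s) = as^3 + bs^2 + cs + d. Substituting each data point gives a linear system:
  a + b + c + d = 5
  8a + 4b + 2c + d = 19
  343a + 49b + 7c + d = 899
  512a + 64b + 8c + d = 1363
Solving the system yields a = 3, b = -3, c = 2, d = 3.
So p(s) = 3s^3 - 3s^2 + 2s + 3.
Check: p(8) = 1363. ✓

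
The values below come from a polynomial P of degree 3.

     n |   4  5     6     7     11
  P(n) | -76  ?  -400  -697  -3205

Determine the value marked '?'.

The 4 known points determine the degree-3 polynomial uniquely.
Write P(n) = an^3 + bn^2 + cn + d. Substituting each data point gives a linear system:
  64a + 16b + 4c + d = -76
  216a + 36b + 6c + d = -400
  343a + 49b + 7c + d = -697
  1331a + 121b + 11c + d = -3205
Solving the system yields a = -3, b = 6, c = 6, d = -4.
So P(n) = -3n³ + 6n² + 6n - 4.
Then P(5) = -199.

-199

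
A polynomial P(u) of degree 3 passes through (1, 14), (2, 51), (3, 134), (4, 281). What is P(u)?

P(u) = 3u^3 + 5u^2 + u + 5

Using the Lagrange interpolation formula with nodes 1, 2, 3, 4:
  L_0(u) = (u - 2)(u - 3)(u - 4) / -6
  L_1(u) = (u - 1)(u - 3)(u - 4) / 2
  L_2(u) = (u - 1)(u - 2)(u - 4) / -2
  L_3(u) = (u - 1)(u - 2)(u - 3) / 6
Then P(u) = 14·L_0(u) + 51·L_1(u) + 134·L_2(u) + 281·L_3(u).
Expanding and collecting terms gives P(u) = 3u³ + 5u² + u + 5.
Check: P(3) = 134. ✓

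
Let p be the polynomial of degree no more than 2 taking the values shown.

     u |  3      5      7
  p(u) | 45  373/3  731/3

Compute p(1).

17/3

Write p(u) = au^2 + bu + c. Substituting each data point gives a linear system:
  9a + 3b + c = 45
  25a + 5b + c = 373/3
  49a + 7b + c = 731/3
Solving the system yields a = 5, b = -1/3, c = 1.
So p(u) = 5u^2 - (1/3)u + 1.
Then p(1) = 17/3.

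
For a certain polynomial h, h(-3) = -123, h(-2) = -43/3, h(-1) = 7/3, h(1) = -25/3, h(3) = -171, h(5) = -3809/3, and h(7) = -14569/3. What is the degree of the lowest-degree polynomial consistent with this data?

Divided differences on the nodes -3, -2, -1, 1, 3, 5, 7:
  order 0: -123  -43/3  7/3  -25/3  -171  -3809/3  -14569/3
  order 1: 326/3  50/3  -16/3  -244/3  -1648/3  -5380/3
  order 2: -46  -22/3  -19  -117  -311
  order 3: 29/3  -7/3  -49/3  -97/3
  order 4: -2  -2  -2
  order 5: 0  0
  order 6: 0
The order-4 divided differences are all -2 (nonzero) and every higher order vanishes, so the data lies on a polynomial of degree exactly 4.

4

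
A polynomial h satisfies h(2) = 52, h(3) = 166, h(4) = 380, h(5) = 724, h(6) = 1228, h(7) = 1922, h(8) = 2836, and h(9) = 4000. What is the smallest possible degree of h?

3

Forward differences of the values at u = 2, 3, 4, 5, 6, 7, 8, 9:
  h  : 52  166  380  724  1228  1922  2836  4000
  Δ  : 114  214  344  504  694  914  1164
  Δ^2: 100  130  160  190  220  250
  Δ^3: 30  30  30  30  30
  Δ^4: 0  0  0  0
  Δ^5: 0  0  0
  Δ^6: 0  0
  Δ^7: 0
The third differences are constant (30) and nonzero, while all higher differences vanish, so the minimal degree is 3.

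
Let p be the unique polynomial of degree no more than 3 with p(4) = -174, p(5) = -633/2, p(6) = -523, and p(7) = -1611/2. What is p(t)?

p(t) = -2t^3 - 2t^2 - (5/2)t - 4

Write p(t) = at^3 + bt^2 + ct + d. Substituting each data point gives a linear system:
  64a + 16b + 4c + d = -174
  125a + 25b + 5c + d = -633/2
  216a + 36b + 6c + d = -523
  343a + 49b + 7c + d = -1611/2
Solving the system yields a = -2, b = -2, c = -5/2, d = -4.
So p(t) = -2t^3 - 2t^2 - (5/2)t - 4.
Check: p(7) = -1611/2. ✓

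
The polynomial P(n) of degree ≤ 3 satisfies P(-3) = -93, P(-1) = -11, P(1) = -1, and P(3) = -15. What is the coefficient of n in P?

4

Write P(n) = an^3 + bn^2 + cn + d. Substituting each data point gives a linear system:
  -27a + 9b - 3c + d = -93
  -a + b - c + d = -11
  a + b + c + d = -1
  27a + 9b + 3c + d = -15
Solving the system yields a = 1, b = -6, c = 4, d = 0.
So P(n) = n^3 - 6n^2 + 4n.
The coefficient of n is 4.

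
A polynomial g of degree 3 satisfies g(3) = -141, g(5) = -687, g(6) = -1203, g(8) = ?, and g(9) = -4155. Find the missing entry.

-2901

The 4 known points determine the degree-3 polynomial uniquely.
Write g(t) = at^3 + bt^2 + ct + d. Substituting each data point gives a linear system:
  27a + 9b + 3c + d = -141
  125a + 25b + 5c + d = -687
  216a + 36b + 6c + d = -1203
  729a + 81b + 9c + d = -4155
Solving the system yields a = -6, b = 3, c = -3, d = 3.
So g(t) = -6t³ + 3t² - 3t + 3.
Then g(8) = -2901.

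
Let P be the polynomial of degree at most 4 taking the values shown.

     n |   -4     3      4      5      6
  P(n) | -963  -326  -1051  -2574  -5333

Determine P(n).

Write P(n) = an^4 + bn^3 + cn^2 + dn + e. Substituting each data point gives a linear system:
  256a - 64b + 16c - 4d + e = -963
  81a + 27b + 9c + 3d + e = -326
  256a + 64b + 16c + 4d + e = -1051
  625a + 125b + 25c + 5d + e = -2574
  1296a + 216b + 36c + 6d + e = -5333
Solving the system yields a = -4, b = -1, c = 1, d = 5, e = 1.
So P(n) = -4n^4 - n^3 + n^2 + 5n + 1.
Check: P(4) = -1051. ✓

P(n) = -4n^4 - n^3 + n^2 + 5n + 1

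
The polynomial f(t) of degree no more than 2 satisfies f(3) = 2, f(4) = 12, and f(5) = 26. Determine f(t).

Write f(t) = at^2 + bt + c. Substituting each data point gives a linear system:
  9a + 3b + c = 2
  16a + 4b + c = 12
  25a + 5b + c = 26
Solving the system yields a = 2, b = -4, c = -4.
So f(t) = 2t^2 - 4t - 4.
Check: f(4) = 12. ✓

f(t) = 2t^2 - 4t - 4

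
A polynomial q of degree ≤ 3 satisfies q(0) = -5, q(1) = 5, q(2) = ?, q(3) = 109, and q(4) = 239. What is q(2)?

On equispaced nodes a degree-3 polynomial has vanishing fourth forward difference, so
  q(0) - 4·q(1) + 6·q(2) - 4·q(3) + q(4) = 0.
Substituting the known values and solving for q(2):
  6·q(2) = 222
  q(2) = 37.

37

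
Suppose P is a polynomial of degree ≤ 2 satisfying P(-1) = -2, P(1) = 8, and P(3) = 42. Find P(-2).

2

Forward differences of the values at s = -1, 1, 3:
  P  : -2  8  42
  Δ  : 10  34
  Δ^2: 24
The second differences are constant, confirming degree 2.
Interpolating (Newton forward form) and evaluating at s = -2 gives P(-2) = 2.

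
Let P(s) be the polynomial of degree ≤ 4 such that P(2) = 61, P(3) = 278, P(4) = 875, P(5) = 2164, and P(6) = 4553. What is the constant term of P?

-1

Write P(s) = as^4 + bs^3 + cs^2 + ds + e. Substituting each data point gives a linear system:
  16a + 8b + 4c + 2d + e = 61
  81a + 27b + 9c + 3d + e = 278
  256a + 64b + 16c + 4d + e = 875
  625a + 125b + 25c + 5d + e = 2164
  1296a + 216b + 36c + 6d + e = 4553
Solving the system yields a = 4, b = -4, c = 6, d = 3, e = -1.
So P(s) = 4s^4 - 4s^3 + 6s^2 + 3s - 1.
The constant term is -1.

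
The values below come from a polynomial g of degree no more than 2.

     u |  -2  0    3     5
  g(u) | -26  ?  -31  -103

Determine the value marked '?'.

The 3 known points determine the degree-2 polynomial uniquely.
Write g(u) = au^2 + bu + c. Substituting each data point gives a linear system:
  4a - 2b + c = -26
  9a + 3b + c = -31
  25a + 5b + c = -103
Solving the system yields a = -5, b = 4, c = 2.
So g(u) = -5u^2 + 4u + 2.
Then g(0) = 2.

2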